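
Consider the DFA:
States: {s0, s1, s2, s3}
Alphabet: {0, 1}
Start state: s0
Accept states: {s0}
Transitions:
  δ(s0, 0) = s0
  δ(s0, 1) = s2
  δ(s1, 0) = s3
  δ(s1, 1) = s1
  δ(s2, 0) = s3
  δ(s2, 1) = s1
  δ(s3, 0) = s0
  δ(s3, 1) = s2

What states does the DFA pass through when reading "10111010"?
read '1': s0 → s2
  read '0': s2 → s3
  read '1': s3 → s2
  read '1': s2 → s1
  read '1': s1 → s1
  read '0': s1 → s3
  read '1': s3 → s2
  read '0': s2 → s3
s0 -> s2 -> s3 -> s2 -> s1 -> s1 -> s3 -> s2 -> s3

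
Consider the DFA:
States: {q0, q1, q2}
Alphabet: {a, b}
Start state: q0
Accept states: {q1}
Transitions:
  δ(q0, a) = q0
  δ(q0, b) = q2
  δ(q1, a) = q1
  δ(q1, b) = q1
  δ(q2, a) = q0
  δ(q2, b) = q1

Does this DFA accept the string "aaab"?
Processing string "aaab":
  q0 --a--> q0
  q0 --a--> q0
  q0 --a--> q0
  q0 --b--> q2
Final state: q2
Accept states: {q1}
No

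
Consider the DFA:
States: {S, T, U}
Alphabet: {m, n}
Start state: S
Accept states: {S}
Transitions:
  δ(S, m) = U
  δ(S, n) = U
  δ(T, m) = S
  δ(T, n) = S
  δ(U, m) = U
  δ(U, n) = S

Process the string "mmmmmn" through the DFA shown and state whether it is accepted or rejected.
Processing string "mmmmmn":
  S --m--> U
  U --m--> U
  U --m--> U
  U --m--> U
  U --m--> U
  U --n--> S
Final state: S
Accept states: {S}
Yes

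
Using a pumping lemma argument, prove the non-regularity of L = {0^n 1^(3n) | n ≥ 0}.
Assume L is regular with pumping length p. Idea: pumping the 0-block breaks the 1:3 ratio.
Choose s = 0^p 1^(3p) (length 4p ≥ p). By the pumping lemma, s = xyz with |xy| ≤ p, |y| > 0, so y = 0^k with k ≥ 1. Then xy²z = 0^(p+k) 1^(3p). For this to be in L we would need 3p = 3(p+k), i.e. 3k = 0, contradicting k ≥ 1. So xy²z ∉ L.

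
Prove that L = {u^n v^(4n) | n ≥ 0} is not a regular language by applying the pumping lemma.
Assume L is regular with pumping length p. Idea: pumping the u-block breaks the 1:4 ratio.
Choose s = u^p v^(4p) (length 5p ≥ p). By the pumping lemma, s = xyz with |xy| ≤ p, |y| > 0, so y = u^k with k ≥ 1. Then xy²z = u^(p+k) v^(4p). For this to be in L we would need 4p = 4(p+k), i.e. 4k = 0, contradicting k ≥ 1. So xy²z ∉ L.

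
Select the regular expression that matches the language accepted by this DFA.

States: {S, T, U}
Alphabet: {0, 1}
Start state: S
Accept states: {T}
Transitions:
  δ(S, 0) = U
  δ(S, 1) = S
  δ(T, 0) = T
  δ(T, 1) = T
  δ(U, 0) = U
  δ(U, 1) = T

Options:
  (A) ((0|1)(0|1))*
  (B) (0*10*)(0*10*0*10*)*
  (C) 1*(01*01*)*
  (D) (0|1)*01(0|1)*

Check each option against the DFA on short strings; one disagreement eliminates an option:
  (A) ((0|1)(0|1))*: on ε the DFA stays in S and rejects (S ∉ Accept), but the regex matches it → eliminate
  (B) (0*10*)(0*10*0*10*)*: on '1' the DFA goes S → S and rejects (S ∉ Accept), but the regex matches it → eliminate
  (C) 1*(01*01*)*: on ε the DFA stays in S and rejects (S ∉ Accept), but the regex matches it → eliminate
  (D) (0|1)*01(0|1)*: agrees with the DFA on every string of length ≤ 6
Only (D) is consistent with the DFA.
(D) (0|1)*01(0|1)*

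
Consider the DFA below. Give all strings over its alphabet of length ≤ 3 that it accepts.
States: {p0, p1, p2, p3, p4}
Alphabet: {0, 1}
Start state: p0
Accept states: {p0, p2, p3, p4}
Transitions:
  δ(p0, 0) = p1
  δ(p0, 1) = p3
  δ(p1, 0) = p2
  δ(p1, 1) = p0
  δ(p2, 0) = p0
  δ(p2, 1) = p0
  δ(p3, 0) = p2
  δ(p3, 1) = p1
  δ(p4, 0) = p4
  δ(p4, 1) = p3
ε, 1, 00, 01, 10, 000, 001, 011, 100, 101, 110, 111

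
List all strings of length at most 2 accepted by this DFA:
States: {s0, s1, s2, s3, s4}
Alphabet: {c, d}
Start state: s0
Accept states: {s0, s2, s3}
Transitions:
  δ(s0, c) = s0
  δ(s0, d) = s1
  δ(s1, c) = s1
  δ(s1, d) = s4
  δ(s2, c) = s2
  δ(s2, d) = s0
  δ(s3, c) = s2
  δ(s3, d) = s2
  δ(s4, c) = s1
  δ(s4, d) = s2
ε, c, cc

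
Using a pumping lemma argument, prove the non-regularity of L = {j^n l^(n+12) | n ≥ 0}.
Assume L is regular with pumping length p. Idea: pumping the j-block breaks the fixed offset of 12.
Choose s = j^p l^(p+12) ∈ L. By the pumping lemma, s = xyz with |xy| ≤ p, |y| > 0, so y = j^k with k ≥ 1. Then xy²z = j^(p+k) l^(p+12). For this to be in L we would need p+12 = (p+k)+12, i.e. k = 0, contradicting k ≥ 1. So xy²z ∉ L.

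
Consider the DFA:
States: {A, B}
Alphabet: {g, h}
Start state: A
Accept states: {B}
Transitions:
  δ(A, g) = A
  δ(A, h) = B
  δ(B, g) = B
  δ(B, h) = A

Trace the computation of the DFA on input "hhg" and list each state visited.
read 'h': A → B
  read 'h': B → A
  read 'g': A → A
A -> B -> A -> A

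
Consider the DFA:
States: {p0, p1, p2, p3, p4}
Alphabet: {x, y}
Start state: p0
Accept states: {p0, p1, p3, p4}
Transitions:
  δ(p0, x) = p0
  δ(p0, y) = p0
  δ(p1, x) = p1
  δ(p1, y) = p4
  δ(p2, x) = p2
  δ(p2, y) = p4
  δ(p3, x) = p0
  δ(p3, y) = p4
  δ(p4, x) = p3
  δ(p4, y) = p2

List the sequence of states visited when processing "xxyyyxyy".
read 'x': p0 → p0
  read 'x': p0 → p0
  read 'y': p0 → p0
  read 'y': p0 → p0
  read 'y': p0 → p0
  read 'x': p0 → p0
  read 'y': p0 → p0
  read 'y': p0 → p0
p0 -> p0 -> p0 -> p0 -> p0 -> p0 -> p0 -> p0 -> p0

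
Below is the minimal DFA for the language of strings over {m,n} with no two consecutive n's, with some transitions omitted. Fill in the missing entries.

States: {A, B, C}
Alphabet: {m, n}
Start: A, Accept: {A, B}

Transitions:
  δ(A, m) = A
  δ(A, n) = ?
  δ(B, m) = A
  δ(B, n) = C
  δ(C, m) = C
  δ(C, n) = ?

From the language and accept set, identify what each state tracks — A: last symbol not n (ok); B: last symbol n (ok); C: saw nn (dead).
Each missing δ(q, a) is the state matching the new tracked value after reading a.
δ(A, n) = B; δ(C, n) = C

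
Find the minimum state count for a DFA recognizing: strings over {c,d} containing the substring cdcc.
By Myhill–Nerode, count the distinguishable equivalence classes: 5 classes — one per longest suffix of the input that is a prefix of 'cdcc' (lengths 0 through 3), plus an absorbing 'already seen cdcc' class.
5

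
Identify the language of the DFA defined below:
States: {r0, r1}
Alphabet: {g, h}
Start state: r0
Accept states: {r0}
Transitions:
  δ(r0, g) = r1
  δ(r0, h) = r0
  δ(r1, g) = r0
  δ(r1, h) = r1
Testing a few strings:
  'h' → accept
  'hgh' → reject
  'hhg' → reject
  'hhh' → accept
State roles: r0=even number of g's so far; r1=odd number of g's so far
All strings over {g,h} with an even number of g's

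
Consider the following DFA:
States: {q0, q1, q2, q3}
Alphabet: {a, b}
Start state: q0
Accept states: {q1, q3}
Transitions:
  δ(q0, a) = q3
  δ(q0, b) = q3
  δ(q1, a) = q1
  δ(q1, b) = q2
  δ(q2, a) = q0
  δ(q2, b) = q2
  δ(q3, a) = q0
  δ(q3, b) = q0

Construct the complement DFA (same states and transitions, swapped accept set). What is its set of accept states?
Complement accept states = All states \ Original accept states
= {q0, q1, q2, q3} \ {q1, q3}
{q0, q2}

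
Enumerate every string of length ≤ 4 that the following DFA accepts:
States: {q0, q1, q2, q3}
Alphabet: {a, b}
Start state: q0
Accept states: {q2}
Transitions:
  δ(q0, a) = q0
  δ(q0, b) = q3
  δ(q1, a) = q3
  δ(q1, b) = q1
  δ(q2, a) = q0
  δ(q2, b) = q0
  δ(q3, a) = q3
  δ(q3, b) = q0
None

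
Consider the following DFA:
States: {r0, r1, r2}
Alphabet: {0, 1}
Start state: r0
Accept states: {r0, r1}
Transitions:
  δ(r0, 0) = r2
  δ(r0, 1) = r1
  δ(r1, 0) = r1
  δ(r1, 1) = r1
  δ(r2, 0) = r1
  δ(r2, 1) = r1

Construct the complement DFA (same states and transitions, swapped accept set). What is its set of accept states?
Complement accept states = All states \ Original accept states
= {r0, r1, r2} \ {r0, r1}
{r2}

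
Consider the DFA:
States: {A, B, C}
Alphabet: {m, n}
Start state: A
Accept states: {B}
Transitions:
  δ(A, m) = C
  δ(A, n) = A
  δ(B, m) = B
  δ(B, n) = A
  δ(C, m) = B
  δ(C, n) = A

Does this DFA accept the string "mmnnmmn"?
Processing string "mmnnmmn":
  A --m--> C
  C --m--> B
  B --n--> A
  A --n--> A
  A --m--> C
  C --m--> B
  B --n--> A
Final state: A
Accept states: {B}
No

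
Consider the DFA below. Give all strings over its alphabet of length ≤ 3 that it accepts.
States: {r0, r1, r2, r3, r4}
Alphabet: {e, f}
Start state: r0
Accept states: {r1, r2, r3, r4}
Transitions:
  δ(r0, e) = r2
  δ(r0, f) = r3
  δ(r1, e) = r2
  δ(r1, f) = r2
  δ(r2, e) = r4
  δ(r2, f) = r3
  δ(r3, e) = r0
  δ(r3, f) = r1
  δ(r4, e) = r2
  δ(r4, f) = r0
e, f, ee, ef, ff, eee, eff, fee, fef, ffe, fff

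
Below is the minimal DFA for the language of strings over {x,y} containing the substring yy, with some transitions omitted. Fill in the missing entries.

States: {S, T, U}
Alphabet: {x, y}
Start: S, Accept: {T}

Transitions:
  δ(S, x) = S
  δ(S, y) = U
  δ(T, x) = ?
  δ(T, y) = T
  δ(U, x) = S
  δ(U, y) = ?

From the language and accept set, identify what each state tracks — S: no progress toward yy; T: substring yy seen; U: one trailing y.
Each missing δ(q, a) is the state matching the new tracked value after reading a.
δ(T, x) = T; δ(U, y) = T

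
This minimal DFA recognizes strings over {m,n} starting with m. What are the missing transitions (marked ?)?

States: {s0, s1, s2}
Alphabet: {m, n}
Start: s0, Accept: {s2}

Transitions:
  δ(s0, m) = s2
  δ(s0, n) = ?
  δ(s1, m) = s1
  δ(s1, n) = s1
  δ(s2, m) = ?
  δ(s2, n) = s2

From the language and accept set, identify what each state tracks — s0: no input read; s1: started with n (dead); s2: started with m.
Each missing δ(q, a) is the state matching the new tracked value after reading a.
δ(s0, n) = s1; δ(s2, m) = s2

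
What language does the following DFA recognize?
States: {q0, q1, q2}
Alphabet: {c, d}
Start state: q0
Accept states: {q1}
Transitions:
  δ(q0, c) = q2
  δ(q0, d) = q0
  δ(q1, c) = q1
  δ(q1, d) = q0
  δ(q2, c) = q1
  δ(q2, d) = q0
Testing a few strings:
  'ddcc' → accept
  'cdcc' → accept
  'dddd' → reject
  'cc' → accept
State roles: q0=last symbol not c; q1=two trailing c's; q2=one trailing c
All strings over {c,d} ending with cc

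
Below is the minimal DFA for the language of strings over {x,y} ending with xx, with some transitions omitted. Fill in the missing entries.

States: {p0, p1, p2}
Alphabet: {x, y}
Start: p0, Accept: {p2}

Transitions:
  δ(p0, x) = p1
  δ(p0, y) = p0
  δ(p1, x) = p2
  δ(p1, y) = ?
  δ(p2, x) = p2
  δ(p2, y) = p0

From the language and accept set, identify what each state tracks — p0: last symbol not x; p1: one trailing x; p2: two trailing x's.
Each missing δ(q, a) is the state matching the new tracked value after reading a.
δ(p1, y) = p0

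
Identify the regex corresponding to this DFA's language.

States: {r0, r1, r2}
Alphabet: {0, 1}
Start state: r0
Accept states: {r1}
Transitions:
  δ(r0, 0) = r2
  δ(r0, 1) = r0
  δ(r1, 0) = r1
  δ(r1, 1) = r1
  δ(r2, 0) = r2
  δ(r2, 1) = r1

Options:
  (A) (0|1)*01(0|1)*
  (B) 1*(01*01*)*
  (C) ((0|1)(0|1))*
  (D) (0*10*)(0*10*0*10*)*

Check each option against the DFA on short strings; one disagreement eliminates an option:
  (A) (0|1)*01(0|1)*: agrees with the DFA on every string of length ≤ 6
  (B) 1*(01*01*)*: on ε the DFA stays in r0 and rejects (r0 ∉ Accept), but the regex matches it → eliminate
  (C) ((0|1)(0|1))*: on ε the DFA stays in r0 and rejects (r0 ∉ Accept), but the regex matches it → eliminate
  (D) (0*10*)(0*10*0*10*)*: on '1' the DFA goes r0 → r0 and rejects (r0 ∉ Accept), but the regex matches it → eliminate
Only (A) is consistent with the DFA.
(A) (0|1)*01(0|1)*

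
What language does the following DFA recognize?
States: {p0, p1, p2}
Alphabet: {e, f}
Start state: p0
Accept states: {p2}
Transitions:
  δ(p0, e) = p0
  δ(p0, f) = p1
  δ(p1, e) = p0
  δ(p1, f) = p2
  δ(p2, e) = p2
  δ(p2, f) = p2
Testing a few strings:
  'fe' → reject
  'ffff' → accept
  'eff' → accept
  'efef' → reject
State roles: p0=no progress toward ff; p1=one trailing f; p2=substring ff seen
All strings over {e,f} containing the substring ff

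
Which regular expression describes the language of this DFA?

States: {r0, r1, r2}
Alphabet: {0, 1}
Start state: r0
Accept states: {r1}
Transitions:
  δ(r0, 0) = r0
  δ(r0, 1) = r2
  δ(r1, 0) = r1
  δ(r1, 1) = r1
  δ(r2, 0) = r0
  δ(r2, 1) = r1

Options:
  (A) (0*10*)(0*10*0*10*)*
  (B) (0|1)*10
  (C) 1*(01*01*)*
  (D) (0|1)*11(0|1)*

Check each option against the DFA on short strings; one disagreement eliminates an option:
  (A) (0*10*)(0*10*0*10*)*: on '1' the DFA goes r0 → r2 and rejects (r2 ∉ Accept), but the regex matches it → eliminate
  (B) (0|1)*10: on '10' the DFA goes r0 → r2 → r0 and rejects (r0 ∉ Accept), but the regex matches it → eliminate
  (C) 1*(01*01*)*: on ε the DFA stays in r0 and rejects (r0 ∉ Accept), but the regex matches it → eliminate
  (D) (0|1)*11(0|1)*: agrees with the DFA on every string of length ≤ 6
Only (D) is consistent with the DFA.
(D) (0|1)*11(0|1)*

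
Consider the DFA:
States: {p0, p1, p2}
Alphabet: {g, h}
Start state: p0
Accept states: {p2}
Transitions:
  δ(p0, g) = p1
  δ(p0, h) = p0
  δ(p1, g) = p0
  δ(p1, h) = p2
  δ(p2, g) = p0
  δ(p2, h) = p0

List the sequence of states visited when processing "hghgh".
read 'h': p0 → p0
  read 'g': p0 → p1
  read 'h': p1 → p2
  read 'g': p2 → p0
  read 'h': p0 → p0
p0 -> p0 -> p1 -> p2 -> p0 -> p0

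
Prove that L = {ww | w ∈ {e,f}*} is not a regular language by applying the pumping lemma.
Assume L is regular with pumping length p. Idea: pumping the leading e-block breaks the equality of the two halves.
Choose s = e^p f e^p f ∈ L (with w = e^p f). |s| = 2p+2 ≥ p. By the pumping lemma, s = xyz with |xy| ≤ p, |y| > 0, so y = e^k with k ≥ 1, in the first e-block. Then xy²z = e^(p+k) f e^p f, of length 2p+2+k. If k is odd this length is odd, so it cannot be of the form ww. If k is even, each half has length p+1+k/2 ≤ p+k, so the first half lies entirely inside the leading e-block and contains no f, while the second half ends in f; the halves differ. Either way xy²z ∉ L.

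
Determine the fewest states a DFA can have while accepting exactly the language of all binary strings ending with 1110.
By Myhill–Nerode, count the distinguishable equivalence classes: 5 classes — one per longest suffix of the input that is a prefix of '1110' (lengths 0 through 4); only the length-4 class is accepting.
5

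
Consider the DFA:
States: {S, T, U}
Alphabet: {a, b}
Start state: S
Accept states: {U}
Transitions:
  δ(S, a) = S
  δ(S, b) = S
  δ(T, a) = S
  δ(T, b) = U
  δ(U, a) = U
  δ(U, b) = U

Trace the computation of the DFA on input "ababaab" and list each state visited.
read 'a': S → S
  read 'b': S → S
  read 'a': S → S
  read 'b': S → S
  read 'a': S → S
  read 'a': S → S
  read 'b': S → S
S -> S -> S -> S -> S -> S -> S -> S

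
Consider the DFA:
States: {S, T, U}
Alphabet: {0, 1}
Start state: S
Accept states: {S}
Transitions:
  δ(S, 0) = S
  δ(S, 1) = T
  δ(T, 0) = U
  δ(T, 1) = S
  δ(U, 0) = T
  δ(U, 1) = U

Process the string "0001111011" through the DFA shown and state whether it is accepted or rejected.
Processing string "0001111011":
  S --0--> S
  S --0--> S
  S --0--> S
  S --1--> T
  T --1--> S
  S --1--> T
  T --1--> S
  S --0--> S
  S --1--> T
  T --1--> S
Final state: S
Accept states: {S}
Yes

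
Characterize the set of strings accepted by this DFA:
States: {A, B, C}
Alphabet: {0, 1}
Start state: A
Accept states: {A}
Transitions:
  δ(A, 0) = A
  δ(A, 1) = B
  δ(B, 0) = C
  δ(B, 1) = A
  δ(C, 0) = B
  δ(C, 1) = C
Testing a few strings:
  '0' → accept
  '101' → reject
  '1010' → reject
  '0010' → reject
State roles: A=value ≡ 0 (mod 3); B=value ≡ 1 (mod 3); C=value ≡ 2 (mod 3)
All binary strings representing a multiple of 3 (read in base 2; leading zeros allowed and ε counts as 0)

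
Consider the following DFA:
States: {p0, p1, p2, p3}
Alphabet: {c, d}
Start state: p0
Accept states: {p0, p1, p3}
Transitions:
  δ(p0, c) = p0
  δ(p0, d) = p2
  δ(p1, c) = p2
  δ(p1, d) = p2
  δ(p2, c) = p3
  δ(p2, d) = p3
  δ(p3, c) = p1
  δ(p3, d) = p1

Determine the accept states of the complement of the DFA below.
Complement accept states = All states \ Original accept states
= {p0, p1, p2, p3} \ {p0, p1, p3}
{p2}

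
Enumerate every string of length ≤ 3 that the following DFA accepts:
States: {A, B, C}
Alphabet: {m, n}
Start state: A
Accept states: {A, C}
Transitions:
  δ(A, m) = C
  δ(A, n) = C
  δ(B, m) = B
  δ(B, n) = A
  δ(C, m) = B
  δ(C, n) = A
ε, m, n, mn, nn, mmn, mnm, mnn, nmn, nnm, nnn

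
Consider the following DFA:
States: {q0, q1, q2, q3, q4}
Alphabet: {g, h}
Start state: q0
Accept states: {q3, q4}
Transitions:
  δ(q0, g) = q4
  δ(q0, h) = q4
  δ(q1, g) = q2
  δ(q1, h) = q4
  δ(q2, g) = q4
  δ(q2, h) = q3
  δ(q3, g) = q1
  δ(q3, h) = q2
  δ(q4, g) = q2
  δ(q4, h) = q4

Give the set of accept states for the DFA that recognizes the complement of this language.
Complement accept states = All states \ Original accept states
= {q0, q1, q2, q3, q4} \ {q3, q4}
{q0, q1, q2}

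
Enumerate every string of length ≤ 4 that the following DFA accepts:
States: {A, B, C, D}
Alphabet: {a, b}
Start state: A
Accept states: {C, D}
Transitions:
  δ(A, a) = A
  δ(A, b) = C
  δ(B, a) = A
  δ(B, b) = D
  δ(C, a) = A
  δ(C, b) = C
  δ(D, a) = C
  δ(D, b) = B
b, ab, bb, aab, abb, bab, bbb, aaab, aabb, abab, abbb, baab, babb, bbab, bbbb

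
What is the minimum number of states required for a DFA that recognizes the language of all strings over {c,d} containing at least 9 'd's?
By Myhill–Nerode, count the distinguishable equivalence classes: 10 classes — having seen 0, 1, …, 8, or ≥9 copies of 'd'; any two classes i < j (j ≤ 9) are distinguished by the string d^(9−j), which takes class j to 9 copies (accepted) but leaves class i below 9 (rejected).
10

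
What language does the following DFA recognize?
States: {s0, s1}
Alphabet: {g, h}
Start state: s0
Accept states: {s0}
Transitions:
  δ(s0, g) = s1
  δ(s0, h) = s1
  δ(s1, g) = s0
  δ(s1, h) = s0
Testing a few strings:
  'hg' → accept
  'g' → reject
  'hgh' → reject
  'h' → reject
State roles: s0=even length so far; s1=odd length so far
All strings over {g,h} of even length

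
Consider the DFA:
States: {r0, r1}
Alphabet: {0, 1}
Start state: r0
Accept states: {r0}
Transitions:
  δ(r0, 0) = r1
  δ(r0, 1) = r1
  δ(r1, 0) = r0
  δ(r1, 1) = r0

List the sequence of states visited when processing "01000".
read '0': r0 → r1
  read '1': r1 → r0
  read '0': r0 → r1
  read '0': r1 → r0
  read '0': r0 → r1
r0 -> r1 -> r0 -> r1 -> r0 -> r1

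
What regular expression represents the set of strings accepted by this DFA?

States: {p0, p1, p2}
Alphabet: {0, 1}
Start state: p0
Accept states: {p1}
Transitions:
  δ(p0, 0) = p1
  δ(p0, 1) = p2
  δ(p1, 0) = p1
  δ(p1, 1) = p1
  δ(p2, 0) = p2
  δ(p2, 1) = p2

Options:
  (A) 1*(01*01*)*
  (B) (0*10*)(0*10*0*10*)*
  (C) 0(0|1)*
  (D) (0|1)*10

Check each option against the DFA on short strings; one disagreement eliminates an option:
  (A) 1*(01*01*)*: on ε the DFA stays in p0 and rejects (p0 ∉ Accept), but the regex matches it → eliminate
  (B) (0*10*)(0*10*0*10*)*: on '0' the DFA goes p0 → p1 and accepts (p1 ∈ Accept), but the regex does not match it → eliminate
  (C) 0(0|1)*: agrees with the DFA on every string of length ≤ 6
  (D) (0|1)*10: on '0' the DFA goes p0 → p1 and accepts (p1 ∈ Accept), but the regex does not match it → eliminate
Only (C) is consistent with the DFA.
(C) 0(0|1)*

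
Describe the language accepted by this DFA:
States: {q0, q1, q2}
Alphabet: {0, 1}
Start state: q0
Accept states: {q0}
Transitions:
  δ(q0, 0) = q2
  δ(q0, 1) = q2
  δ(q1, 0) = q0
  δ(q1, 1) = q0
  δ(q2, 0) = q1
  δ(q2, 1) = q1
Testing a few strings:
  '0' → reject
  '0011' → reject
  '1' → reject
  '0000' → reject
State roles: q0=length ≡ 0 (mod 3); q1=length ≡ 2 (mod 3); q2=length ≡ 1 (mod 3)
All binary strings whose length is a multiple of 3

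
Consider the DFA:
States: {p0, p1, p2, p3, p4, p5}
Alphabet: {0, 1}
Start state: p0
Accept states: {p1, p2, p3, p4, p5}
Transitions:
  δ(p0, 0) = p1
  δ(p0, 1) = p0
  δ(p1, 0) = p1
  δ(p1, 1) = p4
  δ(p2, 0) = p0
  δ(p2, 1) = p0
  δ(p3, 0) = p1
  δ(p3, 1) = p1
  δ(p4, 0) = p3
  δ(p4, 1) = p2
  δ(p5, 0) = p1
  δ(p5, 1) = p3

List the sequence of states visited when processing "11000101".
read '1': p0 → p0
  read '1': p0 → p0
  read '0': p0 → p1
  read '0': p1 → p1
  read '0': p1 → p1
  read '1': p1 → p4
  read '0': p4 → p3
  read '1': p3 → p1
p0 -> p0 -> p0 -> p1 -> p1 -> p1 -> p4 -> p3 -> p1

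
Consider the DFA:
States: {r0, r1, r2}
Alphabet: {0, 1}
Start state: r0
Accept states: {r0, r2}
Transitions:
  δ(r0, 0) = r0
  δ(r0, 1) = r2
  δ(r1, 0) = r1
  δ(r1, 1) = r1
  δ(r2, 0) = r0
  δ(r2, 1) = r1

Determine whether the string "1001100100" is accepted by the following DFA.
Processing string "1001100100":
  r0 --1--> r2
  r2 --0--> r0
  r0 --0--> r0
  r0 --1--> r2
  r2 --1--> r1
  r1 --0--> r1
  r1 --0--> r1
  r1 --1--> r1
  r1 --0--> r1
  r1 --0--> r1
Final state: r1
Accept states: {r0, r2}
No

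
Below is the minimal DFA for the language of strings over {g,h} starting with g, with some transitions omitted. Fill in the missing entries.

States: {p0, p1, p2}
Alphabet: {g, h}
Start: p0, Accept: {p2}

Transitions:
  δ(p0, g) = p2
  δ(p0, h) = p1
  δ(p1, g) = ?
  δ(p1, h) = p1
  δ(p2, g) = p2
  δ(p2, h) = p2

From the language and accept set, identify what each state tracks — p0: no input read; p1: started with h (dead); p2: started with g.
Each missing δ(q, a) is the state matching the new tracked value after reading a.
δ(p1, g) = p1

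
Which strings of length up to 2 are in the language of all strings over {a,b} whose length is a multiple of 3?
ε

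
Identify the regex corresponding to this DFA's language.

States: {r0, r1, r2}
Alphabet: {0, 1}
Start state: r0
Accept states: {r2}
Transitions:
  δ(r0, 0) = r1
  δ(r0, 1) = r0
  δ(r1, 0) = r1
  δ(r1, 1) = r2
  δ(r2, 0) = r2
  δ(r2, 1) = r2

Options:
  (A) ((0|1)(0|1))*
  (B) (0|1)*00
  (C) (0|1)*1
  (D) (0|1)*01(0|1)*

Check each option against the DFA on short strings; one disagreement eliminates an option:
  (A) ((0|1)(0|1))*: on ε the DFA stays in r0 and rejects (r0 ∉ Accept), but the regex matches it → eliminate
  (B) (0|1)*00: on '00' the DFA goes r0 → r1 → r1 and rejects (r1 ∉ Accept), but the regex matches it → eliminate
  (C) (0|1)*1: on '1' the DFA goes r0 → r0 and rejects (r0 ∉ Accept), but the regex matches it → eliminate
  (D) (0|1)*01(0|1)*: agrees with the DFA on every string of length ≤ 6
Only (D) is consistent with the DFA.
(D) (0|1)*01(0|1)*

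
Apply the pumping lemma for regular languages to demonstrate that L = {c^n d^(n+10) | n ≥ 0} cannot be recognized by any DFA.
Assume L is regular with pumping length p. Idea: pumping the c-block breaks the fixed offset of 10.
Choose s = c^p d^(p+10) ∈ L. By the pumping lemma, s = xyz with |xy| ≤ p, |y| > 0, so y = c^k with k ≥ 1. Then xy²z = c^(p+k) d^(p+10). For this to be in L we would need p+10 = (p+k)+10, i.e. k = 0, contradicting k ≥ 1. So xy²z ∉ L.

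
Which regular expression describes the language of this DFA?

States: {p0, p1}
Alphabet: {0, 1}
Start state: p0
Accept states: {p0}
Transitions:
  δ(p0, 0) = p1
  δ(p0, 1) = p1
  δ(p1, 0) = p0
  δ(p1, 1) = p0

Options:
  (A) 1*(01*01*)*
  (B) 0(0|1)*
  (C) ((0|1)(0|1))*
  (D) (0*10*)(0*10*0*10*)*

Check each option against the DFA on short strings; one disagreement eliminates an option:
  (A) 1*(01*01*)*: on '1' the DFA goes p0 → p1 and rejects (p1 ∉ Accept), but the regex matches it → eliminate
  (B) 0(0|1)*: on ε the DFA stays in p0 and accepts (p0 ∈ Accept), but the regex does not match it → eliminate
  (C) ((0|1)(0|1))*: agrees with the DFA on every string of length ≤ 6
  (D) (0*10*)(0*10*0*10*)*: on ε the DFA stays in p0 and accepts (p0 ∈ Accept), but the regex does not match it → eliminate
Only (C) is consistent with the DFA.
(C) ((0|1)(0|1))*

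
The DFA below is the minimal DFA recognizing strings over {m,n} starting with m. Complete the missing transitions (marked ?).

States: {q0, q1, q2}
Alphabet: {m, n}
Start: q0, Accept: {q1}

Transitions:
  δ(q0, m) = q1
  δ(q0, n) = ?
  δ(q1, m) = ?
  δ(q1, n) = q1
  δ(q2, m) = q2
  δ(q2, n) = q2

From the language and accept set, identify what each state tracks — q0: no input read; q1: started with m; q2: started with n (dead).
Each missing δ(q, a) is the state matching the new tracked value after reading a.
δ(q0, n) = q2; δ(q1, m) = q1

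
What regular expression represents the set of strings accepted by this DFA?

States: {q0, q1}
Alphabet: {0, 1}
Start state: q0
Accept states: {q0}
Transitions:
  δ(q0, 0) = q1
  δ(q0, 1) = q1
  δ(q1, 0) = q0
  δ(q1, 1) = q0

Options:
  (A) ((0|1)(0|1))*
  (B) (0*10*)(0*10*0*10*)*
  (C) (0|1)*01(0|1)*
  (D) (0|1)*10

Check each option against the DFA on short strings; one disagreement eliminates an option:
  (A) ((0|1)(0|1))*: agrees with the DFA on every string of length ≤ 6
  (B) (0*10*)(0*10*0*10*)*: on ε the DFA stays in q0 and accepts (q0 ∈ Accept), but the regex does not match it → eliminate
  (C) (0|1)*01(0|1)*: on ε the DFA stays in q0 and accepts (q0 ∈ Accept), but the regex does not match it → eliminate
  (D) (0|1)*10: on ε the DFA stays in q0 and accepts (q0 ∈ Accept), but the regex does not match it → eliminate
Only (A) is consistent with the DFA.
(A) ((0|1)(0|1))*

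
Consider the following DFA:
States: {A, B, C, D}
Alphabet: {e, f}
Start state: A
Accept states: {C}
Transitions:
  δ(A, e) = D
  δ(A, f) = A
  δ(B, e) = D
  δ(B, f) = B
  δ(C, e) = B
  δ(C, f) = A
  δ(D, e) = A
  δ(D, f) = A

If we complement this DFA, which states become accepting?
Complement accept states = All states \ Original accept states
= {A, B, C, D} \ {C}
{A, B, D}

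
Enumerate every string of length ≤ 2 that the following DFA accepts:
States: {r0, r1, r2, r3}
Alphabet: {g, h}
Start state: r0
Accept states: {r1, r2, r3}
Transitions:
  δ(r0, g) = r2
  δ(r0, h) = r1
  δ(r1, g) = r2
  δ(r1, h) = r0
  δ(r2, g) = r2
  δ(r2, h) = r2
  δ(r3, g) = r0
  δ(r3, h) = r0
g, h, gg, gh, hg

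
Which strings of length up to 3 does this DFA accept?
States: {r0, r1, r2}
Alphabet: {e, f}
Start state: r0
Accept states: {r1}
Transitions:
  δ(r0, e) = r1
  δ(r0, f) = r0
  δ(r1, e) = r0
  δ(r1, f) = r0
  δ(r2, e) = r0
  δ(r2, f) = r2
e, fe, eee, efe, ffe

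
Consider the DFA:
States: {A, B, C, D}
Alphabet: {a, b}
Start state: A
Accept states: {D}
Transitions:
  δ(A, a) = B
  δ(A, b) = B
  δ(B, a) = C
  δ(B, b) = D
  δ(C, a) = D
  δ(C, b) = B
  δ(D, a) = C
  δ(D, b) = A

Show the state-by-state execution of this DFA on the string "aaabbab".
read 'a': A → B
  read 'a': B → C
  read 'a': C → D
  read 'b': D → A
  read 'b': A → B
  read 'a': B → C
  read 'b': C → B
A -> B -> C -> D -> A -> B -> C -> B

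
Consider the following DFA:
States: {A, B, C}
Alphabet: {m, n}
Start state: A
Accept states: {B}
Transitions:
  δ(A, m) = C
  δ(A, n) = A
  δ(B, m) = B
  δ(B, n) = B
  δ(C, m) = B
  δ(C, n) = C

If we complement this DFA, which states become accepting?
Complement accept states = All states \ Original accept states
= {A, B, C} \ {B}
{A, C}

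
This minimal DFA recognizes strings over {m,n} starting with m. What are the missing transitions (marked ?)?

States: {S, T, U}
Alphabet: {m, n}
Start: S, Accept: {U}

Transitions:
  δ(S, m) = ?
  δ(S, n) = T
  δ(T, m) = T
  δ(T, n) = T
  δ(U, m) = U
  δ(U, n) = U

From the language and accept set, identify what each state tracks — S: no input read; T: started with n (dead); U: started with m.
Each missing δ(q, a) is the state matching the new tracked value after reading a.
δ(S, m) = U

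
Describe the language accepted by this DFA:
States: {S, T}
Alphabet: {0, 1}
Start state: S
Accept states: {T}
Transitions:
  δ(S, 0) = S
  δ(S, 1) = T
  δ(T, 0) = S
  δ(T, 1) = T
Testing a few strings:
  '110' → reject
  '100' → reject
  '010' → reject
  '1' → accept
State roles: S=last symbol not 1; T=last symbol is 1
All binary strings ending with 1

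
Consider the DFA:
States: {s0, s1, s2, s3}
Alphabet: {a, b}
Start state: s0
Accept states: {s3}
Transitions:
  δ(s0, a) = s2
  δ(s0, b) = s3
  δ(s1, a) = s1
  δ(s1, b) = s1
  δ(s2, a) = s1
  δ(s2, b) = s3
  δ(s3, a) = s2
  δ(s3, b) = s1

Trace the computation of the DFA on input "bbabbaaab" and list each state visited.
read 'b': s0 → s3
  read 'b': s3 → s1
  read 'a': s1 → s1
  read 'b': s1 → s1
  read 'b': s1 → s1
  read 'a': s1 → s1
  read 'a': s1 → s1
  read 'a': s1 → s1
  read 'b': s1 → s1
s0 -> s3 -> s1 -> s1 -> s1 -> s1 -> s1 -> s1 -> s1 -> s1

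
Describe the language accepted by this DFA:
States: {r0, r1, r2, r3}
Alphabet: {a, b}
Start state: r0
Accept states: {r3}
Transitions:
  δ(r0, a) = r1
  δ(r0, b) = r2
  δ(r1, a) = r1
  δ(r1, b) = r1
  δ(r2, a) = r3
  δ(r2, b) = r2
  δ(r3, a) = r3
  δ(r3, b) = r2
Testing a few strings:
  'bba' → accept
  'aaa' → reject
  'bb' → reject
  'baa' → accept
State roles: r0=no input read; r1=started with a (dead); r2=started with b, last symbol b; r3=started with b, last symbol a
All strings over {a,b} that start with b and end with a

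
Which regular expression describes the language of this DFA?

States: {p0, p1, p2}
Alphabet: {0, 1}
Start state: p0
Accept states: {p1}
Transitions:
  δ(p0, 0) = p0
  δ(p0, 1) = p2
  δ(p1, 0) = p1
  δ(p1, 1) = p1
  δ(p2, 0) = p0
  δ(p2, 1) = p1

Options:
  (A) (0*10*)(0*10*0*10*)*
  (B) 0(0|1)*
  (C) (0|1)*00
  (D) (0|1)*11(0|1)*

Check each option against the DFA on short strings; one disagreement eliminates an option:
  (A) (0*10*)(0*10*0*10*)*: on '1' the DFA goes p0 → p2 and rejects (p2 ∉ Accept), but the regex matches it → eliminate
  (B) 0(0|1)*: on '0' the DFA goes p0 → p0 and rejects (p0 ∉ Accept), but the regex matches it → eliminate
  (C) (0|1)*00: on '00' the DFA goes p0 → p0 → p0 and rejects (p0 ∉ Accept), but the regex matches it → eliminate
  (D) (0|1)*11(0|1)*: agrees with the DFA on every string of length ≤ 6
Only (D) is consistent with the DFA.
(D) (0|1)*11(0|1)*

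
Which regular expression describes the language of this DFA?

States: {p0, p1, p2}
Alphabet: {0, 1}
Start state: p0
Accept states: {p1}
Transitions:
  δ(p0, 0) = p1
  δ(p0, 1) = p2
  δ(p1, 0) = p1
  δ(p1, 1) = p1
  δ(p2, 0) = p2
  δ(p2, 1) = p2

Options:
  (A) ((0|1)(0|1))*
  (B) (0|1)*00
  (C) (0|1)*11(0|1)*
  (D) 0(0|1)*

Check each option against the DFA on short strings; one disagreement eliminates an option:
  (A) ((0|1)(0|1))*: on ε the DFA stays in p0 and rejects (p0 ∉ Accept), but the regex matches it → eliminate
  (B) (0|1)*00: on '0' the DFA goes p0 → p1 and accepts (p1 ∈ Accept), but the regex does not match it → eliminate
  (C) (0|1)*11(0|1)*: on '0' the DFA goes p0 → p1 and accepts (p1 ∈ Accept), but the regex does not match it → eliminate
  (D) 0(0|1)*: agrees with the DFA on every string of length ≤ 6
Only (D) is consistent with the DFA.
(D) 0(0|1)*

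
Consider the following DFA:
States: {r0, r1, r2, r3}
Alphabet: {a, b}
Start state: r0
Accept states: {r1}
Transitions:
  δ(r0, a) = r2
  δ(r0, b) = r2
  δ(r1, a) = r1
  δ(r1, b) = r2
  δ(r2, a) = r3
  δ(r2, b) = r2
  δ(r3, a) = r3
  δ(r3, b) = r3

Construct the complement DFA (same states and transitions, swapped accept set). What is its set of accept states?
Complement accept states = All states \ Original accept states
= {r0, r1, r2, r3} \ {r1}
{r0, r2, r3}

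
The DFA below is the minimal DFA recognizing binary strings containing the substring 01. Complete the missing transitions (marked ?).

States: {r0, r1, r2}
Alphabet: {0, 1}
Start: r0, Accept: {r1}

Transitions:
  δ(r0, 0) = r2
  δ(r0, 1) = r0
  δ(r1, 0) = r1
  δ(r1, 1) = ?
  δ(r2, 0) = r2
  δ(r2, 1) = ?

From the language and accept set, identify what each state tracks — r0: no 0 seen yet; r1: substring 01 seen; r2: seen a 0, waiting for 1.
Each missing δ(q, a) is the state matching the new tracked value after reading a.
δ(r1, 1) = r1; δ(r2, 1) = r1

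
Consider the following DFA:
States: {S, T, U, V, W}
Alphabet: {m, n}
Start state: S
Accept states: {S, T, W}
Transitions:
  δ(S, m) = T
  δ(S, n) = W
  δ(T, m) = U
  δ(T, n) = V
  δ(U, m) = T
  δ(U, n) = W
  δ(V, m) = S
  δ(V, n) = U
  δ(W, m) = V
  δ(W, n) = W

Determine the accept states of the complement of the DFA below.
Complement accept states = All states \ Original accept states
= {S, T, U, V, W} \ {S, T, W}
{U, V}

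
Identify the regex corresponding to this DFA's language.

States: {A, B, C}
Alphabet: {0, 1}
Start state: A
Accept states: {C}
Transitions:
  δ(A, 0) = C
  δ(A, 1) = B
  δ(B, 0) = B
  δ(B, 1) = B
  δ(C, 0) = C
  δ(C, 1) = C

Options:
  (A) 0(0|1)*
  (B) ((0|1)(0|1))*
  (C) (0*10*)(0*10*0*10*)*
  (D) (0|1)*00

Check each option against the DFA on short strings; one disagreement eliminates an option:
  (A) 0(0|1)*: agrees with the DFA on every string of length ≤ 6
  (B) ((0|1)(0|1))*: on ε the DFA stays in A and rejects (A ∉ Accept), but the regex matches it → eliminate
  (C) (0*10*)(0*10*0*10*)*: on '0' the DFA goes A → C and accepts (C ∈ Accept), but the regex does not match it → eliminate
  (D) (0|1)*00: on '0' the DFA goes A → C and accepts (C ∈ Accept), but the regex does not match it → eliminate
Only (A) is consistent with the DFA.
(A) 0(0|1)*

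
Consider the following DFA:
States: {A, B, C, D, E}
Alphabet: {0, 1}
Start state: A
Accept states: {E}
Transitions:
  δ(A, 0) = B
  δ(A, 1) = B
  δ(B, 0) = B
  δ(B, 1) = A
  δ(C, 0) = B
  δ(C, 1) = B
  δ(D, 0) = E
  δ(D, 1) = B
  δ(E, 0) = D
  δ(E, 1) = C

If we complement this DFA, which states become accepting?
Complement accept states = All states \ Original accept states
= {A, B, C, D, E} \ {E}
{A, B, C, D}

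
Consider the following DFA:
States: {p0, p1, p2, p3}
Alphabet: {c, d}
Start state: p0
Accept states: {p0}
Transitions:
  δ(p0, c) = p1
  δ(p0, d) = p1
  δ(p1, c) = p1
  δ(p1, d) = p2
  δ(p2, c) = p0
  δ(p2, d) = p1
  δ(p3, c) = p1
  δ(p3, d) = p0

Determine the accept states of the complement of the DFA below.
Complement accept states = All states \ Original accept states
= {p0, p1, p2, p3} \ {p0}
{p1, p2, p3}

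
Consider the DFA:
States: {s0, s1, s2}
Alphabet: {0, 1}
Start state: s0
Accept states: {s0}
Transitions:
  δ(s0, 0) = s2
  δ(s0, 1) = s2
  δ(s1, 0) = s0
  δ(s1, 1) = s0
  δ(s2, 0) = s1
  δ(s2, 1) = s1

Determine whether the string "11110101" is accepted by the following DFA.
Processing string "11110101":
  s0 --1--> s2
  s2 --1--> s1
  s1 --1--> s0
  s0 --1--> s2
  s2 --0--> s1
  s1 --1--> s0
  s0 --0--> s2
  s2 --1--> s1
Final state: s1
Accept states: {s0}
No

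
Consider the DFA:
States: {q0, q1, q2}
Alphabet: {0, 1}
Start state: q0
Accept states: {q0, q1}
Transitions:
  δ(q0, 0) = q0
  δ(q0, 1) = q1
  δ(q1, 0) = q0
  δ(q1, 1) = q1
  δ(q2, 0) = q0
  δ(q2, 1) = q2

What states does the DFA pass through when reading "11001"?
read '1': q0 → q1
  read '1': q1 → q1
  read '0': q1 → q0
  read '0': q0 → q0
  read '1': q0 → q1
q0 -> q1 -> q1 -> q0 -> q0 -> q1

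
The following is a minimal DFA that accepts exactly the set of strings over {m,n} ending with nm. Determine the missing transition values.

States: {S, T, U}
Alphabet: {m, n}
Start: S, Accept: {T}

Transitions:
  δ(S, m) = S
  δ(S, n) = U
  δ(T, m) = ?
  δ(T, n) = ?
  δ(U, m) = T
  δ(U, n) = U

From the language and accept set, identify what each state tracks — S: no suffix match; T: suffix is nm; U: one trailing n.
Each missing δ(q, a) is the state matching the new tracked value after reading a.
δ(T, m) = S; δ(T, n) = U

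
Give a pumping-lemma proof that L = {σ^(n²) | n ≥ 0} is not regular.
Assume L is regular with pumping length p. Idea: pumping adds a fixed amount, but gaps between consecutive squares grow.
Choose s = σ^(p²) (length p² ≥ p). By the pumping lemma, s = xyz with |xy| ≤ p, |y| > 0, so |y| = k with 1 ≤ k ≤ p. Then |xy²z| = p²+k. Since p² < p²+k ≤ p²+p < (p+1)², the length p²+k lies strictly between consecutive squares, so it is not a perfect square and xy²z ∉ L.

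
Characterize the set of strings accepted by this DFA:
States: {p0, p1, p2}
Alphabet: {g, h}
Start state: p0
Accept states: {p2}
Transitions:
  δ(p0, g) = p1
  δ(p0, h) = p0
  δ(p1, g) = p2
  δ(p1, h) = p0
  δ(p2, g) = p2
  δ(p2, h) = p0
Testing a few strings:
  'hghh' → reject
  'ghg' → reject
  'hh' → reject
  'hhg' → reject
State roles: p0=last symbol not g; p1=one trailing g; p2=two trailing g's
All strings over {g,h} ending with gg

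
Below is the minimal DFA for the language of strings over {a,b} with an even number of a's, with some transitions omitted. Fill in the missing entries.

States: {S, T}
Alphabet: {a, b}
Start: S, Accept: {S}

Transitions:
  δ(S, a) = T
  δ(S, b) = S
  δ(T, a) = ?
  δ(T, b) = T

From the language and accept set, identify what each state tracks — S: even number of a's so far; T: odd number of a's so far.
Each missing δ(q, a) is the state matching the new tracked value after reading a.
δ(T, a) = S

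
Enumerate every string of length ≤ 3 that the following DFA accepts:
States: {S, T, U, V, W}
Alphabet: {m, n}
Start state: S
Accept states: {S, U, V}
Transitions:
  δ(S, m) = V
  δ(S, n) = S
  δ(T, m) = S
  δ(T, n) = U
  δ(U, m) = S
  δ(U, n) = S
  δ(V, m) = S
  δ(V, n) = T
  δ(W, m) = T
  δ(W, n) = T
ε, m, n, mm, nm, nn, mmm, mmn, mnm, mnn, nmm, nnm, nnn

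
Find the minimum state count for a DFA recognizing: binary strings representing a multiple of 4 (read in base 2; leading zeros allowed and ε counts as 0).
By Myhill–Nerode, count the distinguishable equivalence classes: three classes — value mod 4 is 0, 2, or odd (residues 1 and 3 are indistinguishable: 2r+b mod 4 depends only on r mod 2).
3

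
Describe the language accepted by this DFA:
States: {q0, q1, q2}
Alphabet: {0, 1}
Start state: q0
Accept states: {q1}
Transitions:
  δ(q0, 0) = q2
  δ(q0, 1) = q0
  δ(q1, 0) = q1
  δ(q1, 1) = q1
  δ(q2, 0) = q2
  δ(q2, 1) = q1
Testing a few strings:
  '101' → accept
  '00' → reject
  '1' → reject
  '010' → accept
State roles: q0=no 0 seen yet; q1=substring 01 seen; q2=seen a 0, waiting for 1
All binary strings containing the substring 01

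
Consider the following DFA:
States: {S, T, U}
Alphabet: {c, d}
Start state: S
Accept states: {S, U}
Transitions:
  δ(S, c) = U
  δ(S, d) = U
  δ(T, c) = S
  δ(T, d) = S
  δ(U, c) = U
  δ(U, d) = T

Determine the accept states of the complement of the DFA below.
Complement accept states = All states \ Original accept states
= {S, T, U} \ {S, U}
{T}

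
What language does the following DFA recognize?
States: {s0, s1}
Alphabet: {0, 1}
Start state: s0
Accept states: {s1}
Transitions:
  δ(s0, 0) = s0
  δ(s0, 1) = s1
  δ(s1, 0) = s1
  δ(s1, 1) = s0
Testing a few strings:
  '00' → reject
  '11' → reject
  '0' → reject
  '01' → accept
State roles: s0=even number of 1's so far; s1=odd number of 1's so far
All binary strings with an odd number of 1's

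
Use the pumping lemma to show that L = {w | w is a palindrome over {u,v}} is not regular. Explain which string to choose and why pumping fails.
Assume L is regular with pumping length p. Idea: pumping the leading u-block breaks the symmetry.
Choose s = u^p v u^p (a palindrome of length 2p+1 ≥ p). By the pumping lemma, s = xyz with |xy| ≤ p, |y| > 0, so y = u^k with k > 0 (xy lies entirely in the first u^p). Then xy²z = u^(p+k) v u^p, which is not a palindrome since p+k ≠ p.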